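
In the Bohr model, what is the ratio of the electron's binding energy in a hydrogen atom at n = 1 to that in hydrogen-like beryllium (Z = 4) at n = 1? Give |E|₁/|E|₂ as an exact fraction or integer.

|E| ∝ Z^2 · n^-2
|E|₁/|E|₂ = (1/4)^2 · (1/1)^-2 = 1/16

1/16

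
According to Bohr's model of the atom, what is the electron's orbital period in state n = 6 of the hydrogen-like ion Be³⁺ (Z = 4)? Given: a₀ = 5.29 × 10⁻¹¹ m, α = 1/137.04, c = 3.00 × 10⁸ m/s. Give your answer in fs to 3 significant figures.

r = n²a₀/Z = 6²·5.29 × 10⁻¹¹/4 = 4.76 × 10⁻¹⁰ m
v = Zαc/n = 4·0.00730·3.00 × 10⁸/6 = 1.46 × 10⁶ m/s
T = 2πr/v = 2.05 × 10⁻¹⁵ s = 2.05 fs

2.05 fs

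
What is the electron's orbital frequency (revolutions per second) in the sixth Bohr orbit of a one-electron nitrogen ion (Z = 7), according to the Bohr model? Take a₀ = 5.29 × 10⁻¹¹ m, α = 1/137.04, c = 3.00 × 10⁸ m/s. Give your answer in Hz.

r = n²a₀/Z = 2.72 × 10⁻¹⁰ m, v = Zαc/n = 2.55 × 10⁶ m/s
f = v/(2πr) = 1.49 × 10¹⁵ Hz

1.49 × 10¹⁵ Hz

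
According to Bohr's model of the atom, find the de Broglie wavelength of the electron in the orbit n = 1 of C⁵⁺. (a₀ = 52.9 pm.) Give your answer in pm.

55.4 pm

The Bohr quantisation condition is nλ = 2πr_n.
r_n = n²a₀/Z = 8.82 pm
λ = 2πr_n/n = 2π·8.82/1 = 55.4 pm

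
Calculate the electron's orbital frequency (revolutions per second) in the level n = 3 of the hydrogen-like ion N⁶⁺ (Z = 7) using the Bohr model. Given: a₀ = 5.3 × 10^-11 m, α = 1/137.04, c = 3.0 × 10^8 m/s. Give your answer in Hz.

1.2 × 10^16 Hz

r = n²a₀/Z = 6.8 × 10^-11 m, v = Zαc/n = 5.1 × 10^6 m/s
f = v/(2πr) = 1.2 × 10^16 Hz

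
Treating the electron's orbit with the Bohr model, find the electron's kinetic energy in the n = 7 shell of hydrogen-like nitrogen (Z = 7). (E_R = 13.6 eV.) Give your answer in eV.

For a Coulomb orbit the virial theorem gives K = −E_n.
E_n = −E_R·Z²/n², so K = E_R·Z²/n² = 13.6 × 7²/7² = 13.6 eV

13.6 eV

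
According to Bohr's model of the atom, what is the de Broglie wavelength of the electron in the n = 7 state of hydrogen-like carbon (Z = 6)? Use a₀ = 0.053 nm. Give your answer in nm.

The Bohr quantisation condition is nλ = 2πr_n.
r_n = n²a₀/Z = 0.43 nm
λ = 2πr_n/n = 2π·0.43/7 = 0.39 nm

0.39 nm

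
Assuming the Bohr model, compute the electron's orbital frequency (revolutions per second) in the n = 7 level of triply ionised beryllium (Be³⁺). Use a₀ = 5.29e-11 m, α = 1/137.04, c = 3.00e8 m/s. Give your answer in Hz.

3.07e14 Hz

r = n²a₀/Z = 6.48e-10 m, v = Zαc/n = 1.25e6 m/s
f = v/(2πr) = 3.07e14 Hz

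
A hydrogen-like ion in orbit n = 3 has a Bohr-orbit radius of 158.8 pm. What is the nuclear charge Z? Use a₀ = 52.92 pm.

r_n = n²a₀/Z ⇒ Z = n²a₀/r = 3² × 52.92 / 158.8 ≈ 3.00
Z = 3

3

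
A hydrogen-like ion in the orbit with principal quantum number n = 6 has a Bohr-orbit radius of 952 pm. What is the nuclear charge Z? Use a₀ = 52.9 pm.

r_n = n²a₀/Z ⇒ Z = n²a₀/r = 6² × 52.9 / 952 ≈ 2.00
Z = 2

2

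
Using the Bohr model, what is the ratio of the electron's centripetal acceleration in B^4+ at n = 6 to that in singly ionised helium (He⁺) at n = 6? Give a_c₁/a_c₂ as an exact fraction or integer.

a_c ∝ Z^3 · n^-4
a_c₁/a_c₂ = (5/2)^3 · (6/6)^-4 = 125/8

125/8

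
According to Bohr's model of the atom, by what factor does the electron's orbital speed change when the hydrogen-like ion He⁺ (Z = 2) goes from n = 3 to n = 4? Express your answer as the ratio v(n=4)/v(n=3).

3/4

v ∝ Z^1 · n^-1; with Z fixed, v ∝ n^-1.
v(n=4)/v(n=3) = (4/3)^-1 = 3/4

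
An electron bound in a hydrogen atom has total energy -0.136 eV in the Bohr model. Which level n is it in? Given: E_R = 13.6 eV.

10

E_n = −E_R Z²/n² ⇒ n² = E_R Z²/(−E_n) = 13.6 × 1² / 0.136 ≈ 100.00
n = 10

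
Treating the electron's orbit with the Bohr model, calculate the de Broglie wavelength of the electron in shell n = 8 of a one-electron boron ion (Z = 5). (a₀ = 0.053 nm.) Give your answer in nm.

0.53 nm

The Bohr quantisation condition is nλ = 2πr_n.
r_n = n²a₀/Z = 0.68 nm
λ = 2πr_n/n = 2π·0.68/8 = 0.53 nm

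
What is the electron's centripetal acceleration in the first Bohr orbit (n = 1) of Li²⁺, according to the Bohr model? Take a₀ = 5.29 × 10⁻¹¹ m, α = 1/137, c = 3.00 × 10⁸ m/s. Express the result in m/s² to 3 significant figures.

2.45 × 10²⁴ m/s²

r = n²a₀/Z = 1.76 × 10⁻¹¹ m, v = Zαc/n = 6.57 × 10⁶ m/s
a = v²/r = (6.57 × 10⁶)² / 1.76 × 10⁻¹¹ = 2.45 × 10²⁴ m/s²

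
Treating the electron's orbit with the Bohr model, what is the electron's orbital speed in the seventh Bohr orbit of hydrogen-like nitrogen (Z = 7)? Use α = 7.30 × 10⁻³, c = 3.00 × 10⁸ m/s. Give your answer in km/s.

v_n = Zαc/n = 7 × 0.00730 × 3.00 × 10⁸ / 7
    = 2190 km/s

2190 km/s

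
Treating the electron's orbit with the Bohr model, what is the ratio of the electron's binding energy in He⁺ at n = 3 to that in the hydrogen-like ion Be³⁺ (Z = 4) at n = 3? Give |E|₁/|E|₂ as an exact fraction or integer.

1/4

|E| ∝ Z^2 · n^-2
|E|₁/|E|₂ = (2/4)^2 · (3/3)^-2 = 1/4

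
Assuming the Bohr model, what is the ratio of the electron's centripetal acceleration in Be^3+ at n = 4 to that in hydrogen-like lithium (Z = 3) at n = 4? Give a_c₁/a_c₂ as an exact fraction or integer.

64/27

a_c ∝ Z^3 · n^-4
a_c₁/a_c₂ = (4/3)^3 · (4/4)^-4 = 64/27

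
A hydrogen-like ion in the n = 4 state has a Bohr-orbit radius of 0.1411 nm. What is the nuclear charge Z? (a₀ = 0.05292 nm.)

6

r_n = n²a₀/Z ⇒ Z = n²a₀/r = 4² × 0.05292 / 0.1411 ≈ 6.00
Z = 6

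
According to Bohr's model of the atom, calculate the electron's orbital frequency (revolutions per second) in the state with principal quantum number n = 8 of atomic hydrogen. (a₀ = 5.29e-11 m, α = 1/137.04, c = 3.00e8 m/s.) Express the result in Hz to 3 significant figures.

1.29e13 Hz

r = n²a₀/Z = 3.39e-9 m, v = Zαc/n = 2.74e5 m/s
f = v/(2πr) = 1.29e13 Hz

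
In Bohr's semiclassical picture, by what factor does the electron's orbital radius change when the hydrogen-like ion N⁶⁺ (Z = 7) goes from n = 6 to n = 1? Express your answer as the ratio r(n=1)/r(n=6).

1/36

r ∝ Z^-1 · n^2; with Z fixed, r ∝ n^2.
r(n=1)/r(n=6) = (1/6)^2 = 1/36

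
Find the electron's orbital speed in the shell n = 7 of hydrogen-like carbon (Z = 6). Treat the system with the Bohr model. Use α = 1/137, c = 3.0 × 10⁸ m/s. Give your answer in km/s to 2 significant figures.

v_n = Zαc/n = 6 × 0.0073 × 3.0 × 10⁸ / 7
    = 1900 km/s

1900 km/s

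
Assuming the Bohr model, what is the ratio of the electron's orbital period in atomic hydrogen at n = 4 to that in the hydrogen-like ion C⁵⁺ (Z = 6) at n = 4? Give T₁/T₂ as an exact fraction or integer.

T ∝ Z^-2 · n^3
T₁/T₂ = (1/6)^-2 · (4/4)^3 = 36

36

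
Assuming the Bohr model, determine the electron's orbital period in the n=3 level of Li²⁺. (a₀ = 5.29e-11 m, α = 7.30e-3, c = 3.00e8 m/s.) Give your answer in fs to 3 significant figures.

0.455 fs

r = n²a₀/Z = 3²·5.29e-11/3 = 1.59e-10 m
v = Zαc/n = 3·0.00730·3.00e8/3 = 2.19e6 m/s
T = 2πr/v = 4.55e-16 s = 0.455 fs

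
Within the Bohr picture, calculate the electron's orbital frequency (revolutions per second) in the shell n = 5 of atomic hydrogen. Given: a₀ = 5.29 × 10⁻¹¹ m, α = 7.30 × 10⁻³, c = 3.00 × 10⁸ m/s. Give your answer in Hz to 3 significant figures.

r = n²a₀/Z = 1.32 × 10⁻⁹ m, v = Zαc/n = 4.38 × 10⁵ m/s
f = v/(2πr) = 5.27 × 10¹³ Hz

5.27 × 10¹³ Hz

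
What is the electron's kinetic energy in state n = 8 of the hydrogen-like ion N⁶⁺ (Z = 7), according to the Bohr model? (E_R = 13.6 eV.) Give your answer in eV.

For a Coulomb orbit the virial theorem gives K = −E_n.
E_n = −E_R·Z²/n², so K = E_R·Z²/n² = 13.6 × 7²/8² = 10.4 eV

10.4 eV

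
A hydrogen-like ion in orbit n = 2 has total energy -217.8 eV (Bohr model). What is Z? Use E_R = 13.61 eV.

E_n = −E_R Z²/n² ⇒ Z² = −E_n n²/E_R = 217.8 × 2² / 13.61 ≈ 64.01
Z = 8

8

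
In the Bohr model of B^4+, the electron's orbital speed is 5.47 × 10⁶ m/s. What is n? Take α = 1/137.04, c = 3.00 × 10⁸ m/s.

2

v_n = Zαc/n ⇒ n = Zαc/v = 5 × 0.00730 × 3.00 × 10⁸ / 5.47 × 10⁶ ≈ 2.00
n = 2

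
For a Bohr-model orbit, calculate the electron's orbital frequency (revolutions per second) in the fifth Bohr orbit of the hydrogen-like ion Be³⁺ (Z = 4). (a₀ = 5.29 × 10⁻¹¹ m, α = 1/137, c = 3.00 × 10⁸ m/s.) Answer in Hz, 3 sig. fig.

8.43 × 10¹⁴ Hz

r = n²a₀/Z = 3.31 × 10⁻¹⁰ m, v = Zαc/n = 1.75 × 10⁶ m/s
f = v/(2πr) = 8.43 × 10¹⁴ Hz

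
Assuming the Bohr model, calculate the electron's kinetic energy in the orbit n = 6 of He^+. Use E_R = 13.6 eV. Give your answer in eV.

For a Coulomb orbit the virial theorem gives K = −E_n.
E_n = −E_R·Z²/n², so K = E_R·Z²/n² = 13.6 × 2²/6² = 1.51 eV

1.51 eV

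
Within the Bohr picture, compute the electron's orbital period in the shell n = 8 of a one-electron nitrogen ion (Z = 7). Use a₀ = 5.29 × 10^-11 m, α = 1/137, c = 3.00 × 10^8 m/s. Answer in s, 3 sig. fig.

1.59 × 10^-15 s

r = n²a₀/Z = 8²·5.29 × 10^-11/7 = 4.84 × 10^-10 m
v = Zαc/n = 7·0.00730·3.00 × 10^8/8 = 1.92 × 10^6 m/s
T = 2πr/v = 1.59 × 10^-15 s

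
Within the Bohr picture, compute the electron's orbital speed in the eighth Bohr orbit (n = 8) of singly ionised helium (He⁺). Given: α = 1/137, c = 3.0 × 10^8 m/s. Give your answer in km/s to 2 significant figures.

v_n = Zαc/n = 2 × 0.0073 × 3.0 × 10^8 / 8
    = 550 km/s

550 km/s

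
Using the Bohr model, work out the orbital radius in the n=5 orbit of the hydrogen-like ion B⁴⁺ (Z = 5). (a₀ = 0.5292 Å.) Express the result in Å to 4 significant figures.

2.646 Å

r_n = n²a₀/Z = 5² × 0.5292 / 5
    = 25 × 0.5292 / 5 = 2.646 Å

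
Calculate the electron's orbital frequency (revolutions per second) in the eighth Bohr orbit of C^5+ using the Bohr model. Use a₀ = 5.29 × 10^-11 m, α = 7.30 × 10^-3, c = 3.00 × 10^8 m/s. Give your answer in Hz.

r = n²a₀/Z = 5.64 × 10^-10 m, v = Zαc/n = 1.64 × 10^6 m/s
f = v/(2πr) = 4.63 × 10^14 Hz

4.63 × 10^14 Hz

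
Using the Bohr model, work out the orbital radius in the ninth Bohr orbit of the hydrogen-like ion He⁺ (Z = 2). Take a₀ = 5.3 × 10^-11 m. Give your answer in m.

2.1 × 10^-9 m

r_n = n²a₀/Z = 9² × 5.3 × 10^-11 / 2
    = 81 × 5.3 × 10^-11 / 2 = 2.1 × 10^-9 m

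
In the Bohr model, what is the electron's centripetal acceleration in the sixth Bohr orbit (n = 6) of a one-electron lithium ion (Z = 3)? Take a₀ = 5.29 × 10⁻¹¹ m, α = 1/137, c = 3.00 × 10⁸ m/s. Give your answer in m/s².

r = n²a₀/Z = 6.35 × 10⁻¹⁰ m, v = Zαc/n = 1.09 × 10⁶ m/s
a = v²/r = (1.09 × 10⁶)² / 6.35 × 10⁻¹⁰ = 1.89 × 10²¹ m/s²

1.89 × 10²¹ m/s²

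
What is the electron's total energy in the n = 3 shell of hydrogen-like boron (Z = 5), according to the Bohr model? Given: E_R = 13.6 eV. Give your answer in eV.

E_n = −E_R·Z²/n² = −13.6 × 5²/3² = -37.8 eV

-37.8 eV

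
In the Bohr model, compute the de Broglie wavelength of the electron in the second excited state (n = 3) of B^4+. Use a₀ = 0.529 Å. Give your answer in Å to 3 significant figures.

1.99 Å

The Bohr quantisation condition is nλ = 2πr_n.
r_n = n²a₀/Z = 0.952 Å
λ = 2πr_n/n = 2π·0.952/3 = 1.99 Å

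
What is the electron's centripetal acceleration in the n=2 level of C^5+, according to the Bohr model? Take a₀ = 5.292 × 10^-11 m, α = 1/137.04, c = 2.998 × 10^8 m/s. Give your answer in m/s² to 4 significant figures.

r = n²a₀/Z = 3.528 × 10^-11 m, v = Zαc/n = 6.563 × 10^6 m/s
a = v²/r = (6.563 × 10^6)² / 3.528 × 10^-11 = 1.221 × 10^24 m/s²

1.221 × 10^24 m/s²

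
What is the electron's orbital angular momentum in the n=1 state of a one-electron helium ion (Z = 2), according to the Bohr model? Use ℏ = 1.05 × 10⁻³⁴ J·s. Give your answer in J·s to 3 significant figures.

1.05 × 10⁻³⁴ J·s

L_n = nℏ = 1 × 1.05 × 10⁻³⁴ = 1.05 × 10⁻³⁴ J·s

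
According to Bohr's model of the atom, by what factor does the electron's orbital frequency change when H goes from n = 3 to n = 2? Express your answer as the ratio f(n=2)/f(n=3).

f ∝ Z^2 · n^-3; with Z fixed, f ∝ n^-3.
f(n=2)/f(n=3) = (2/3)^-3 = 27/8

27/8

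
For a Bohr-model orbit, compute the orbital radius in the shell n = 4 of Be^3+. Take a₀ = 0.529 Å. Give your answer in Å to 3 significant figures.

r_n = n²a₀/Z = 4² × 0.529 / 4
    = 16 × 0.529 / 4 = 2.12 Å

2.12 Å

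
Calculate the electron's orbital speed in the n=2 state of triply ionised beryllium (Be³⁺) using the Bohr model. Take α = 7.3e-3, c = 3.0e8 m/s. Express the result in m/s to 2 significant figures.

4.4e6 m/s

v_n = Zαc/n = 4 × 0.0073 × 3.0e8 / 2
    = 4.4e6 m/s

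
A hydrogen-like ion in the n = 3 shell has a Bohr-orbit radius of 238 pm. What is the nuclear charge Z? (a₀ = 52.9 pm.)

r_n = n²a₀/Z ⇒ Z = n²a₀/r = 3² × 52.9 / 238 ≈ 2.00
Z = 2

2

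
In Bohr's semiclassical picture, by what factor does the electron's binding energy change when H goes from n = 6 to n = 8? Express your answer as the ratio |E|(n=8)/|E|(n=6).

9/16

|E| ∝ Z^2 · n^-2; with Z fixed, |E| ∝ n^-2.
|E|(n=8)/|E|(n=6) = (8/6)^-2 = 9/16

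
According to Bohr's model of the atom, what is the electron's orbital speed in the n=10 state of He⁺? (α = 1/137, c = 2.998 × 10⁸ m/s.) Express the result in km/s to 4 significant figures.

437.7 km/s

v_n = Zαc/n = 2 × 0.007299 × 2.998 × 10⁸ / 10
    = 437.7 km/s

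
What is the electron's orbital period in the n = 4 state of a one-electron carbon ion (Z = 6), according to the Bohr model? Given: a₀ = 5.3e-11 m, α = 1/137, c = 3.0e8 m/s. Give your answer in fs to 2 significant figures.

0.27 fs

r = n²a₀/Z = 4²·5.3e-11/6 = 1.4e-10 m
v = Zαc/n = 6·0.0073·3.0e8/4 = 3.3e6 m/s
T = 2πr/v = 2.7e-16 s = 0.27 fs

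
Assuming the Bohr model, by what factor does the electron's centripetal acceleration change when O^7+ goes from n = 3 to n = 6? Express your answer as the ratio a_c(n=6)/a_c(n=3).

1/16

a_c ∝ Z^3 · n^-4; with Z fixed, a_c ∝ n^-4.
a_c(n=6)/a_c(n=3) = (6/3)^-4 = 1/16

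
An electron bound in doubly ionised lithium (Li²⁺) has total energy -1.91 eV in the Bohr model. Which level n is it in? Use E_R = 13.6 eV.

8

E_n = −E_R Z²/n² ⇒ n² = E_R Z²/(−E_n) = 13.6 × 3² / 1.91 ≈ 64.08
n = 8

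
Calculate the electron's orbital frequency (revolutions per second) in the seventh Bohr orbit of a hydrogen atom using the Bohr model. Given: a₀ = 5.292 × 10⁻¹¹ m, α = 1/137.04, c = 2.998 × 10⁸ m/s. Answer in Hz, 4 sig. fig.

1.918 × 10¹³ Hz

r = n²a₀/Z = 2.593 × 10⁻⁹ m, v = Zαc/n = 3.125 × 10⁵ m/s
f = v/(2πr) = 1.918 × 10¹³ Hz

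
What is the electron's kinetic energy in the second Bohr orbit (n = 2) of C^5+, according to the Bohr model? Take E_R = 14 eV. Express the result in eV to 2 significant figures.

For a Coulomb orbit the virial theorem gives K = −E_n.
E_n = −E_R·Z²/n², so K = E_R·Z²/n² = 14 × 6²/2² = 130 eV

130 eV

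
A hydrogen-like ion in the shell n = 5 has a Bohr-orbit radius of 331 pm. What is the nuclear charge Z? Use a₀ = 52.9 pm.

4

r_n = n²a₀/Z ⇒ Z = n²a₀/r = 5² × 52.9 / 331 ≈ 4.00
Z = 4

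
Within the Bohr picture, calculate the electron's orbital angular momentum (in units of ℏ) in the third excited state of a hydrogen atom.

4

L_n = nℏ, so L/ℏ = n = 4.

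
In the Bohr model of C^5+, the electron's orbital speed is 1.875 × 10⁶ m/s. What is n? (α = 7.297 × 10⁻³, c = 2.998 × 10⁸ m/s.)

7

v_n = Zαc/n ⇒ n = Zαc/v = 6 × 0.007297 × 2.998 × 10⁸ / 1.875 × 10⁶ ≈ 7.00
n = 7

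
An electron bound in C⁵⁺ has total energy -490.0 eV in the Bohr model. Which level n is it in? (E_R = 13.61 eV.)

1

E_n = −E_R Z²/n² ⇒ n² = E_R Z²/(−E_n) = 13.61 × 6² / 490.0 ≈ 1.00
n = 1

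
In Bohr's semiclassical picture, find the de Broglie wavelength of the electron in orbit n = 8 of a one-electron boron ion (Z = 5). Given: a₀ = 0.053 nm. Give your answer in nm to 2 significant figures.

The Bohr quantisation condition is nλ = 2πr_n.
r_n = n²a₀/Z = 0.68 nm
λ = 2πr_n/n = 2π·0.68/8 = 0.53 nm

0.53 nm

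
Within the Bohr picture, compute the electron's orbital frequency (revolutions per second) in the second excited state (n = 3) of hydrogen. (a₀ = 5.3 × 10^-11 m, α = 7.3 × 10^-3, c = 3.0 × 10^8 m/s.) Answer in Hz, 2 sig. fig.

r = n²a₀/Z = 4.8 × 10^-10 m, v = Zαc/n = 7.3 × 10^5 m/s
f = v/(2πr) = 2.4 × 10^14 Hz

2.4 × 10^14 Hz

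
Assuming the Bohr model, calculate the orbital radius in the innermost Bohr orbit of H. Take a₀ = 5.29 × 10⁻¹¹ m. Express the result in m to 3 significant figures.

r_n = n²a₀/Z = 1² × 5.29 × 10⁻¹¹ / 1
    = 1 × 5.29 × 10⁻¹¹ / 1 = 5.29 × 10⁻¹¹ m

5.29 × 10⁻¹¹ m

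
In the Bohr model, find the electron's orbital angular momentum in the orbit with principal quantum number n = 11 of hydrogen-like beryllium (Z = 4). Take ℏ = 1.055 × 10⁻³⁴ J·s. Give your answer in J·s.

1.160 × 10⁻³³ J·s

L_n = nℏ = 11 × 1.055 × 10⁻³⁴ = 1.160 × 10⁻³³ J·s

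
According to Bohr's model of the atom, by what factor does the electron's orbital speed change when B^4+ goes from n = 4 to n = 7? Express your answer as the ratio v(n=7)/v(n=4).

4/7

v ∝ Z^1 · n^-1; with Z fixed, v ∝ n^-1.
v(n=7)/v(n=4) = (7/4)^-1 = 4/7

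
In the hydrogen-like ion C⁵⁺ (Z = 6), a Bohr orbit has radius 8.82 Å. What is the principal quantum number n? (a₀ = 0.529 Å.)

r_n = n²a₀/Z ⇒ n² = rZ/a₀ = 8.82 × 6 / 0.529 ≈ 100.04
n = 10

10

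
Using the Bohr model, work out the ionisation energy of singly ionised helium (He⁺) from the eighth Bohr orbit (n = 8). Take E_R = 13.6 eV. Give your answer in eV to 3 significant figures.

E_n = −E_R·Z²/n² = −13.6 × 2²/8² eV = -0.850 eV
Ionisation energy = −E_n = 0.850 eV

0.850 eV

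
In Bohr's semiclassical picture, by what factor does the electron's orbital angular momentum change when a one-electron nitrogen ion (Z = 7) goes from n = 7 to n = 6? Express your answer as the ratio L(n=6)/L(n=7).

L = nℏ depends only on n, so L ∝ n.
L(n=6)/L(n=7) = (6/7)^1 = 6/7

6/7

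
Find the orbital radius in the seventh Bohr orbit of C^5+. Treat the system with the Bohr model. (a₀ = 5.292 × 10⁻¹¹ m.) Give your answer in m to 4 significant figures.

r_n = n²a₀/Z = 7² × 5.292 × 10⁻¹¹ / 6
    = 49 × 5.292 × 10⁻¹¹ / 6 = 4.322 × 10⁻¹⁰ m

4.322 × 10⁻¹⁰ m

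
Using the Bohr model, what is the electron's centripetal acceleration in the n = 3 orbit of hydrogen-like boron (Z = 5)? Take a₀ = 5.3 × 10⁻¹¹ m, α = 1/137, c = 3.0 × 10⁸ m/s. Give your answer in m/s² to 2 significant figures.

r = n²a₀/Z = 9.5 × 10⁻¹¹ m, v = Zαc/n = 3.6 × 10⁶ m/s
a = v²/r = (3.6 × 10⁶)² / 9.5 × 10⁻¹¹ = 1.4 × 10²³ m/s²

1.4 × 10²³ m/s²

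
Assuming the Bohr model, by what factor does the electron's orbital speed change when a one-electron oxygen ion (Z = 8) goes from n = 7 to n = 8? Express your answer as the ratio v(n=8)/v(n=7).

7/8

v ∝ Z^1 · n^-1; with Z fixed, v ∝ n^-1.
v(n=8)/v(n=7) = (8/7)^-1 = 7/8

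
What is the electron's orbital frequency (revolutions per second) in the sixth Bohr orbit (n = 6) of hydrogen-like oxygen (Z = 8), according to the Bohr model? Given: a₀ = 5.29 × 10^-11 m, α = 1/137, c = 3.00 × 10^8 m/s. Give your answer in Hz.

1.95 × 10^15 Hz

r = n²a₀/Z = 2.38 × 10^-10 m, v = Zαc/n = 2.92 × 10^6 m/s
f = v/(2πr) = 1.95 × 10^15 Hz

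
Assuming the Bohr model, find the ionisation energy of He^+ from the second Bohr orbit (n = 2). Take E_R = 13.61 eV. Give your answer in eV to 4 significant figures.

E_n = −E_R·Z²/n² = −13.61 × 2²/2² eV = -13.61 eV
Ionisation energy = −E_n = 13.61 eV

13.61 eV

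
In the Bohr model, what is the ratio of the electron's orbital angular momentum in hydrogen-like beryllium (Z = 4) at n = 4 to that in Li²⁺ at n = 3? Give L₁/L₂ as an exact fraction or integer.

L = nℏ is independent of Z.
L₁/L₂ = n₁/n₂ = 4/3 = 4/3

4/3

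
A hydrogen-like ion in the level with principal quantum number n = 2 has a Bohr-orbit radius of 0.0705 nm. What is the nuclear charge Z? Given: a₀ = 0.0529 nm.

r_n = n²a₀/Z ⇒ Z = n²a₀/r = 2² × 0.0529 / 0.0705 ≈ 3.00
Z = 3

3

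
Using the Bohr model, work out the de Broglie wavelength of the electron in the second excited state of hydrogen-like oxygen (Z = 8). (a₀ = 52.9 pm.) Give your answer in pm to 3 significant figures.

125 pm

The Bohr quantisation condition is nλ = 2πr_n.
r_n = n²a₀/Z = 59.5 pm
λ = 2πr_n/n = 2π·59.5/3 = 125 pm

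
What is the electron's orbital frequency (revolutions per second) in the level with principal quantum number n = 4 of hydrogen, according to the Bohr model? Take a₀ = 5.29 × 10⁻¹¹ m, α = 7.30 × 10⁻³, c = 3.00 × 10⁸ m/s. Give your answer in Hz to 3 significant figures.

1.03 × 10¹⁴ Hz

r = n²a₀/Z = 8.46 × 10⁻¹⁰ m, v = Zαc/n = 5.47 × 10⁵ m/s
f = v/(2πr) = 1.03 × 10¹⁴ Hz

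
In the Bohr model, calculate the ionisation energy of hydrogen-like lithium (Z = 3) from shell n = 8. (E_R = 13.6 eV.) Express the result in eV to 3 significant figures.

E_n = −E_R·Z²/n² = −13.6 × 3²/8² eV = -1.91 eV
Ionisation energy = −E_n = 1.91 eV

1.91 eV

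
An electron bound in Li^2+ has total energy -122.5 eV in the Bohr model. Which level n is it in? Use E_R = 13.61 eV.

1

E_n = −E_R Z²/n² ⇒ n² = E_R Z²/(−E_n) = 13.61 × 3² / 122.5 ≈ 1.00
n = 1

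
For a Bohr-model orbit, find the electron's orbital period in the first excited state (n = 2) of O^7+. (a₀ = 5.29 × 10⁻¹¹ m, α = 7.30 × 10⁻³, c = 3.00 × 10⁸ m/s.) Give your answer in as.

19.0 as

r = n²a₀/Z = 2²·5.29 × 10⁻¹¹/8 = 2.65 × 10⁻¹¹ m
v = Zαc/n = 8·0.00730·3.00 × 10⁸/2 = 8.76 × 10⁶ m/s
T = 2πr/v = 1.90 × 10⁻¹⁷ s = 19.0 as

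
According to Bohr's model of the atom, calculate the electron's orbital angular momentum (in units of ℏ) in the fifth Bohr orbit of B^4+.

5

L_n = nℏ, so L/ℏ = n = 5.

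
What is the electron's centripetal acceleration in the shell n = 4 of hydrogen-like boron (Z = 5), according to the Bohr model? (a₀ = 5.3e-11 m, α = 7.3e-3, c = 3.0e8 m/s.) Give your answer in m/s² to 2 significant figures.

4.4e22 m/s²

r = n²a₀/Z = 1.7e-10 m, v = Zαc/n = 2.7e6 m/s
a = v²/r = (2.7e6)² / 1.7e-10 = 4.4e22 m/s²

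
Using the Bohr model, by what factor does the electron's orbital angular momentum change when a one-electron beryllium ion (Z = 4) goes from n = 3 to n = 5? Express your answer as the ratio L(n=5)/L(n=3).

L = nℏ depends only on n, so L ∝ n.
L(n=5)/L(n=3) = (5/3)^1 = 5/3

5/3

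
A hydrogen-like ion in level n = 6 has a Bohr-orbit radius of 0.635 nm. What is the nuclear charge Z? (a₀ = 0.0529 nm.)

3

r_n = n²a₀/Z ⇒ Z = n²a₀/r = 6² × 0.0529 / 0.635 ≈ 3.00
Z = 3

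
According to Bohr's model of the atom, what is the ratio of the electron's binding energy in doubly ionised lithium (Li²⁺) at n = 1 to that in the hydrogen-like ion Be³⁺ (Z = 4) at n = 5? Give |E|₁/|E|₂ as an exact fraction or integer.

225/16

|E| ∝ Z^2 · n^-2
|E|₁/|E|₂ = (3/4)^2 · (1/5)^-2 = 225/16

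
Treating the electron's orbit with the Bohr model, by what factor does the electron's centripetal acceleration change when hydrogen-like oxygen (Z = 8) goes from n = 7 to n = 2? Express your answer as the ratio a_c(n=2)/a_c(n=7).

a_c ∝ Z^3 · n^-4; with Z fixed, a_c ∝ n^-4.
a_c(n=2)/a_c(n=7) = (2/7)^-4 = 2401/16

2401/16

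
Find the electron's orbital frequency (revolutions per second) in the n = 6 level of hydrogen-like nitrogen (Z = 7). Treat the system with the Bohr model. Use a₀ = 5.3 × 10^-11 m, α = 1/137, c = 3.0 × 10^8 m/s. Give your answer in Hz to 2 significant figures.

r = n²a₀/Z = 2.7 × 10^-10 m, v = Zαc/n = 2.6 × 10^6 m/s
f = v/(2πr) = 1.5 × 10^15 Hz

1.5 × 10^15 Hz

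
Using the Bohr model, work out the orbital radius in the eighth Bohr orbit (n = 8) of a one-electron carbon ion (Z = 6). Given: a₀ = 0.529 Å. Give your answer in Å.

r_n = n²a₀/Z = 8² × 0.529 / 6
    = 64 × 0.529 / 6 = 5.64 Å

5.64 Å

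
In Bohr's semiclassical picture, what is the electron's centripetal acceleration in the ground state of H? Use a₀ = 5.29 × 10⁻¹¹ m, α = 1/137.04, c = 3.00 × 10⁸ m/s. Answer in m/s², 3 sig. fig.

r = n²a₀/Z = 5.29 × 10⁻¹¹ m, v = Zαc/n = 2.19 × 10⁶ m/s
a = v²/r = (2.19 × 10⁶)² / 5.29 × 10⁻¹¹ = 9.06 × 10²² m/s²

9.06 × 10²² m/s²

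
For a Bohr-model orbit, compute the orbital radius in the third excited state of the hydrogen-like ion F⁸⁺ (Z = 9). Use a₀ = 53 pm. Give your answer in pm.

94 pm

r_n = n²a₀/Z = 4² × 53 / 9
    = 16 × 53 / 9 = 94 pm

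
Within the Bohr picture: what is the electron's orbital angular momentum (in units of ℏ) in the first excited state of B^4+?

2

L_n = nℏ, so L/ℏ = n = 2.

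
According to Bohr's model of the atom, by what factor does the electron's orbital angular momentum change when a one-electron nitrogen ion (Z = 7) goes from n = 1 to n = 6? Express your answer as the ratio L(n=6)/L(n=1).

L = nℏ depends only on n, so L ∝ n.
L(n=6)/L(n=1) = (6/1)^1 = 6

6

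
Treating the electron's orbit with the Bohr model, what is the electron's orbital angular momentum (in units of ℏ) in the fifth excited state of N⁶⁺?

6

L_n = nℏ, so L/ℏ = n = 6.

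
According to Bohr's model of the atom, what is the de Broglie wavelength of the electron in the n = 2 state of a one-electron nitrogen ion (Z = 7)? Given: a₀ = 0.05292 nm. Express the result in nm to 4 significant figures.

0.09500 nm

The Bohr quantisation condition is nλ = 2πr_n.
r_n = n²a₀/Z = 0.03024 nm
λ = 2πr_n/n = 2π·0.03024/2 = 0.09500 nm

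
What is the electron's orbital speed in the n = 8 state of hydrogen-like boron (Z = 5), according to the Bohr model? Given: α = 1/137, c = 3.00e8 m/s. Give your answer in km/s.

v_n = Zαc/n = 5 × 0.00730 × 3.00e8 / 8
    = 1370 km/s

1370 km/s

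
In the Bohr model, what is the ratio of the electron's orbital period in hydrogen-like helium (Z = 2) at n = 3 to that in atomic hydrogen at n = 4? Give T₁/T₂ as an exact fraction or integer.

T ∝ Z^-2 · n^3
T₁/T₂ = (2/1)^-2 · (3/4)^3 = 27/256

27/256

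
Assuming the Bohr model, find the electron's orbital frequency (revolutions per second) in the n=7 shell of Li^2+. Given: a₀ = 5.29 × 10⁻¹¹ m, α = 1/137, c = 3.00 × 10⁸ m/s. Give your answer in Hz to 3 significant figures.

1.73 × 10¹⁴ Hz

r = n²a₀/Z = 8.64 × 10⁻¹⁰ m, v = Zαc/n = 9.38 × 10⁵ m/s
f = v/(2πr) = 1.73 × 10¹⁴ Hz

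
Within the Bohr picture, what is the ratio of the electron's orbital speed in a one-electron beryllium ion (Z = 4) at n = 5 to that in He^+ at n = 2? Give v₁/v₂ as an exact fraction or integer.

4/5

v ∝ Z^1 · n^-1
v₁/v₂ = (4/2)^1 · (5/2)^-1 = 4/5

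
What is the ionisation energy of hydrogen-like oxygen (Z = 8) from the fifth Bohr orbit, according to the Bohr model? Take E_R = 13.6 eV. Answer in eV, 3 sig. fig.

34.8 eV

E_n = −E_R·Z²/n² = −13.6 × 8²/5² eV = -34.8 eV
Ionisation energy = −E_n = 34.8 eV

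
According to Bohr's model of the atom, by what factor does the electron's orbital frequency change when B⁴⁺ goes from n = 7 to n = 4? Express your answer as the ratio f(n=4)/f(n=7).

f ∝ Z^2 · n^-3; with Z fixed, f ∝ n^-3.
f(n=4)/f(n=7) = (4/7)^-3 = 343/64

343/64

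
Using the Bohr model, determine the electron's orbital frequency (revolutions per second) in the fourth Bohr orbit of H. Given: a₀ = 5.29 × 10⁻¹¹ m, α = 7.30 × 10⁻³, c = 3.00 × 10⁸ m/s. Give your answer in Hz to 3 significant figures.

r = n²a₀/Z = 8.46 × 10⁻¹⁰ m, v = Zαc/n = 5.47 × 10⁵ m/s
f = v/(2πr) = 1.03 × 10¹⁴ Hz

1.03 × 10¹⁴ Hz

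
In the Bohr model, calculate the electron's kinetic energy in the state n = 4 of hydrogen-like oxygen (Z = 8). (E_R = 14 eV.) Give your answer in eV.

56 eV

For a Coulomb orbit the virial theorem gives K = −E_n.
E_n = −E_R·Z²/n², so K = E_R·Z²/n² = 14 × 8²/4² = 56 eV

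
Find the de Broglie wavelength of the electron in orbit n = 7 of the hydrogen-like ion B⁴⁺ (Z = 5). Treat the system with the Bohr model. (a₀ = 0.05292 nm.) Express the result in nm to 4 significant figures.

The Bohr quantisation condition is nλ = 2πr_n.
r_n = n²a₀/Z = 0.5186 nm
λ = 2πr_n/n = 2π·0.5186/7 = 0.4655 nm

0.4655 nm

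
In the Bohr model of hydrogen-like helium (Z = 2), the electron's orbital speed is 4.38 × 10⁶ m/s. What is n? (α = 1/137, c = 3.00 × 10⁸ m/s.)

1

v_n = Zαc/n ⇒ n = Zαc/v = 2 × 0.00730 × 3.00 × 10⁸ / 4.38 × 10⁶ ≈ 1.00
n = 1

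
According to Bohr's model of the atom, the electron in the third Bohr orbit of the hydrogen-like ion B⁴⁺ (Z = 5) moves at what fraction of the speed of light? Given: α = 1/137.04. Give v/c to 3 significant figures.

0.0122

v_n = Zαc/n, so v/c = Zα/n = 5 × 0.00730 / 3 = 0.0122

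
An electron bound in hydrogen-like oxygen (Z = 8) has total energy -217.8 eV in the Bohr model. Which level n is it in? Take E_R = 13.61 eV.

E_n = −E_R Z²/n² ⇒ n² = E_R Z²/(−E_n) = 13.61 × 8² / 217.8 ≈ 4.00
n = 2

2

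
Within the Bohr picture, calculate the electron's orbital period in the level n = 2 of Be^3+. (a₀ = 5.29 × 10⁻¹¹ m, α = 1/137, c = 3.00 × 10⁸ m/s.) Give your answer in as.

r = n²a₀/Z = 2²·5.29 × 10⁻¹¹/4 = 5.29 × 10⁻¹¹ m
v = Zαc/n = 4·0.00730·3.00 × 10⁸/2 = 4.38 × 10⁶ m/s
T = 2πr/v = 7.59 × 10⁻¹⁷ s = 75.9 as

75.9 as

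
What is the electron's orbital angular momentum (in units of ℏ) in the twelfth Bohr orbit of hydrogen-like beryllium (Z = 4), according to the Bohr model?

12

L_n = nℏ, so L/ℏ = n = 12.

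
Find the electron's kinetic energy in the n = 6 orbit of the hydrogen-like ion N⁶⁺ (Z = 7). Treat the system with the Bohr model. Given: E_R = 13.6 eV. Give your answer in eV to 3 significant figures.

18.5 eV

For a Coulomb orbit the virial theorem gives K = −E_n.
E_n = −E_R·Z²/n², so K = E_R·Z²/n² = 13.6 × 7²/6² = 18.5 eV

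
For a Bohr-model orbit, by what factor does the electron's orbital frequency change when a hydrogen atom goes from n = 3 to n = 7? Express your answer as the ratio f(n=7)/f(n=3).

f ∝ Z^2 · n^-3; with Z fixed, f ∝ n^-3.
f(n=7)/f(n=3) = (7/3)^-3 = 27/343

27/343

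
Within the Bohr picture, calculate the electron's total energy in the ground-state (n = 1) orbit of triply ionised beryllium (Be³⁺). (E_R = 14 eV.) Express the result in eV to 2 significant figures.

E_n = −E_R·Z²/n² = −14 × 4²/1² = -220 eV

-220 eV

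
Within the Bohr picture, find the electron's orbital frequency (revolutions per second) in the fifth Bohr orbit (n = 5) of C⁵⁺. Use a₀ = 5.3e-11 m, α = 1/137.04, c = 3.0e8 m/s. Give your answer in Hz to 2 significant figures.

1.9e15 Hz

r = n²a₀/Z = 2.2e-10 m, v = Zαc/n = 2.6e6 m/s
f = v/(2πr) = 1.9e15 Hz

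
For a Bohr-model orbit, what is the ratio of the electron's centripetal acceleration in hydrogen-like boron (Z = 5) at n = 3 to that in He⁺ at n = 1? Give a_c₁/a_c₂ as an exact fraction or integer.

a_c ∝ Z^3 · n^-4
a_c₁/a_c₂ = (5/2)^3 · (3/1)^-4 = 125/648

125/648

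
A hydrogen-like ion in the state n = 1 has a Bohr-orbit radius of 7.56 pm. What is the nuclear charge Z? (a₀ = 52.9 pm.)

r_n = n²a₀/Z ⇒ Z = n²a₀/r = 1² × 52.9 / 7.56 ≈ 7.00
Z = 7

7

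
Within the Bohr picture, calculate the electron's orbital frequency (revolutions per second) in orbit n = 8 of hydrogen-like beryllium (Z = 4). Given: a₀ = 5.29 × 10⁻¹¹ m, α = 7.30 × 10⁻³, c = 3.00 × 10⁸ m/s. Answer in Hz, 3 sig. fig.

r = n²a₀/Z = 8.46 × 10⁻¹⁰ m, v = Zαc/n = 1.09 × 10⁶ m/s
f = v/(2πr) = 2.06 × 10¹⁴ Hz

2.06 × 10¹⁴ Hz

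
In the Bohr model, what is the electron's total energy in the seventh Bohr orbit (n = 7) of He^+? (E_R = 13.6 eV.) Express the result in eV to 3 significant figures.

E_n = −E_R·Z²/n² = −13.6 × 2²/7² = -1.11 eV

-1.11 eV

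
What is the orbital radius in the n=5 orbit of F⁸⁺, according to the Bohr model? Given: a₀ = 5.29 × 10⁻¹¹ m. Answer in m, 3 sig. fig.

r_n = n²a₀/Z = 5² × 5.29 × 10⁻¹¹ / 9
    = 25 × 5.29 × 10⁻¹¹ / 9 = 1.47 × 10⁻¹⁰ m

1.47 × 10⁻¹⁰ m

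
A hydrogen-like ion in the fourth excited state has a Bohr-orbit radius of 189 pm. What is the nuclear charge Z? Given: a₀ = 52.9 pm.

r_n = n²a₀/Z ⇒ Z = n²a₀/r = 5² × 52.9 / 189 ≈ 7.00
Z = 7

7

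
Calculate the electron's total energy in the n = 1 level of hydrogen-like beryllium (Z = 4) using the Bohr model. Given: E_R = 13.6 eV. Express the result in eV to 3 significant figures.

E_n = −E_R·Z²/n² = −13.6 × 4²/1² = -218 eV

-218 eV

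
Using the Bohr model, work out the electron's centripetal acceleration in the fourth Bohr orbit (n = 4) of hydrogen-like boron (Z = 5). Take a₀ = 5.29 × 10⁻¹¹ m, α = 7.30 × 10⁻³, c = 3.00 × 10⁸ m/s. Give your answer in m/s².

4.43 × 10²² m/s²

r = n²a₀/Z = 1.69 × 10⁻¹⁰ m, v = Zαc/n = 2.74 × 10⁶ m/s
a = v²/r = (2.74 × 10⁶)² / 1.69 × 10⁻¹⁰ = 4.43 × 10²² m/s²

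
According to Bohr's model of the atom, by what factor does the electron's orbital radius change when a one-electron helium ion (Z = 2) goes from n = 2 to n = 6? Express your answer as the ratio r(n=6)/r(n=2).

9

r ∝ Z^-1 · n^2; with Z fixed, r ∝ n^2.
r(n=6)/r(n=2) = (6/2)^2 = 9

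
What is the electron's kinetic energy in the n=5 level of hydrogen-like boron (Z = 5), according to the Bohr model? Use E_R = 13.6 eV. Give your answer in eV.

13.6 eV

For a Coulomb orbit the virial theorem gives K = −E_n.
E_n = −E_R·Z²/n², so K = E_R·Z²/n² = 13.6 × 5²/5² = 13.6 eV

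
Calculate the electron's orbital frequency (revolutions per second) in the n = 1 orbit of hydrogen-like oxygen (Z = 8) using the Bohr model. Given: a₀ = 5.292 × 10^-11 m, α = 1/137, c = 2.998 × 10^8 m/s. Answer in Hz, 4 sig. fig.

r = n²a₀/Z = 6.615 × 10^-12 m, v = Zαc/n = 1.751 × 10^7 m/s
f = v/(2πr) = 4.212 × 10^17 Hz

4.212 × 10^17 Hz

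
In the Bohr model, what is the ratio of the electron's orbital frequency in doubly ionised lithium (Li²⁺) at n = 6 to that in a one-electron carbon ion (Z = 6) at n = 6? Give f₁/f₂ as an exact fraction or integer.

f ∝ Z^2 · n^-3
f₁/f₂ = (3/6)^2 · (6/6)^-3 = 1/4

1/4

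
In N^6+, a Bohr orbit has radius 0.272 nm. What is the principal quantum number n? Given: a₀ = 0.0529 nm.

6

r_n = n²a₀/Z ⇒ n² = rZ/a₀ = 0.272 × 7 / 0.0529 ≈ 35.99
n = 6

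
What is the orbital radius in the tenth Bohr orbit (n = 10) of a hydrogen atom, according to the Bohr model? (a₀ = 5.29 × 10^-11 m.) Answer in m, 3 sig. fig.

5.29 × 10^-9 m

r_n = n²a₀/Z = 10² × 5.29 × 10^-11 / 1
    = 100 × 5.29 × 10^-11 / 1 = 5.29 × 10^-9 m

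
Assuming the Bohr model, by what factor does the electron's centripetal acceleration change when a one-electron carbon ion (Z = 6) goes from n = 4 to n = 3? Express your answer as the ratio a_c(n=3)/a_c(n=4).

256/81

a_c ∝ Z^3 · n^-4; with Z fixed, a_c ∝ n^-4.
a_c(n=3)/a_c(n=4) = (3/4)^-4 = 256/81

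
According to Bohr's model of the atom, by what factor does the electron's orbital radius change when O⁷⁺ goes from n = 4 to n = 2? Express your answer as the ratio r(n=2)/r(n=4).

1/4

r ∝ Z^-1 · n^2; with Z fixed, r ∝ n^2.
r(n=2)/r(n=4) = (2/4)^2 = 1/4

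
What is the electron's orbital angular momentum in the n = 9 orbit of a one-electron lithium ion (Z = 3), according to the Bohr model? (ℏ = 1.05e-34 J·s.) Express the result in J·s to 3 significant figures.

9.45e-34 J·s

L_n = nℏ = 9 × 1.05e-34 = 9.45e-34 J·s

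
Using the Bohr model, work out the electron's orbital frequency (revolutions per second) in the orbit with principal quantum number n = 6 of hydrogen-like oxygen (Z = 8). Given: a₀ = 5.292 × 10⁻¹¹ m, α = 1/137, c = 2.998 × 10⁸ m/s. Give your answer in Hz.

1.950 × 10¹⁵ Hz

r = n²a₀/Z = 2.381 × 10⁻¹⁰ m, v = Zαc/n = 2.918 × 10⁶ m/s
f = v/(2πr) = 1.950 × 10¹⁵ Hz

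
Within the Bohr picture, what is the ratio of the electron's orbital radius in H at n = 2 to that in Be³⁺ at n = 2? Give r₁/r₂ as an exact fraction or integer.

4

r ∝ Z^-1 · n^2
r₁/r₂ = (1/4)^-1 · (2/2)^2 = 4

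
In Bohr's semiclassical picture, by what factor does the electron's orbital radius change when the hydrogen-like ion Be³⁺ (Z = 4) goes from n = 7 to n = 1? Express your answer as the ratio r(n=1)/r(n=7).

1/49

r ∝ Z^-1 · n^2; with Z fixed, r ∝ n^2.
r(n=1)/r(n=7) = (1/7)^2 = 1/49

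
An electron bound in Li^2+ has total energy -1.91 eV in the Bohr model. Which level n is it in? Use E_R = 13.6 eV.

E_n = −E_R Z²/n² ⇒ n² = E_R Z²/(−E_n) = 13.6 × 3² / 1.91 ≈ 64.08
n = 8

8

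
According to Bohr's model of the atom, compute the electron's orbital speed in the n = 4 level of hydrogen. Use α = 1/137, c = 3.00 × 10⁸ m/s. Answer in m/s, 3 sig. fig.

v_n = Zαc/n = 1 × 0.00730 × 3.00 × 10⁸ / 4
    = 5.47 × 10⁵ m/s

5.47 × 10⁵ m/s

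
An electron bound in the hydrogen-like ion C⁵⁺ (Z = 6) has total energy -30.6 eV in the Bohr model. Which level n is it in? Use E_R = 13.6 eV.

4

E_n = −E_R Z²/n² ⇒ n² = E_R Z²/(−E_n) = 13.6 × 6² / 30.6 ≈ 16.00
n = 4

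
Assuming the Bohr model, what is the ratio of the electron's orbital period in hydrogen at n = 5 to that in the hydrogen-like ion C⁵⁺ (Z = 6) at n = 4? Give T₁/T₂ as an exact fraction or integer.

T ∝ Z^-2 · n^3
T₁/T₂ = (1/6)^-2 · (5/4)^3 = 1125/16

1125/16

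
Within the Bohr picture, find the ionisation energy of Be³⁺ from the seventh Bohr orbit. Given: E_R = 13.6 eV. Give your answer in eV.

E_n = −E_R·Z²/n² = −13.6 × 4²/7² eV = -4.44 eV
Ionisation energy = −E_n = 4.44 eV

4.44 eV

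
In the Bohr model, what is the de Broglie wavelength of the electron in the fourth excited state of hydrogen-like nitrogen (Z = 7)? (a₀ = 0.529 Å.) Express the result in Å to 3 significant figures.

The Bohr quantisation condition is nλ = 2πr_n.
r_n = n²a₀/Z = 1.89 Å
λ = 2πr_n/n = 2π·1.89/5 = 2.37 Å

2.37 Å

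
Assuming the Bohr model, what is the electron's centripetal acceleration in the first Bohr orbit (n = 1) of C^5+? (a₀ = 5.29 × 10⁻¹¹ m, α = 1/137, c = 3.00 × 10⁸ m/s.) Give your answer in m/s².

1.96 × 10²⁵ m/s²

r = n²a₀/Z = 8.82 × 10⁻¹² m, v = Zαc/n = 1.31 × 10⁷ m/s
a = v²/r = (1.31 × 10⁷)² / 8.82 × 10⁻¹² = 1.96 × 10²⁵ m/s²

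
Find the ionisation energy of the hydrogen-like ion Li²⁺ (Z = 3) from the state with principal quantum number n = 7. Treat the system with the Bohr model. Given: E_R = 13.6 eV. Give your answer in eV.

2.50 eV

E_n = −E_R·Z²/n² = −13.6 × 3²/7² eV = -2.50 eV
Ionisation energy = −E_n = 2.50 eV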